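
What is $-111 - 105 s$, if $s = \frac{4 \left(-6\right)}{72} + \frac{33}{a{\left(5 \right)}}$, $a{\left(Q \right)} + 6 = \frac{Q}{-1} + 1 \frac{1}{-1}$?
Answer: $\frac{851}{4} \approx 212.75$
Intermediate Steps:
$a{\left(Q \right)} = -7 - Q$ ($a{\left(Q \right)} = -6 + \left(\frac{Q}{-1} + 1 \frac{1}{-1}\right) = -6 + \left(Q \left(-1\right) + 1 \left(-1\right)\right) = -6 - \left(1 + Q\right) = -7 - Q$)
$s = - \frac{37}{12}$ ($s = \frac{4 \left(-6\right)}{72} + \frac{33}{-7 - 5} = \left(-24\right) \frac{1}{72} + \frac{33}{-7 - 5} = - \frac{1}{3} + \frac{33}{-12} = - \frac{1}{3} + 33 \left(- \frac{1}{12}\right) = - \frac{1}{3} - \frac{11}{4} = - \frac{37}{12} \approx -3.0833$)
$-111 - 105 s = -111 - - \frac{1295}{4} = -111 + \frac{1295}{4} = \frac{851}{4}$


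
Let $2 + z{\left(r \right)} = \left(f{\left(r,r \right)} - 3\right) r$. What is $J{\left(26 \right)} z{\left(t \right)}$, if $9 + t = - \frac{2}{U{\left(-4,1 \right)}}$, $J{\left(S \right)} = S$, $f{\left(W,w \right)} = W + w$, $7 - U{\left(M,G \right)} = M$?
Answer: $\frac{610818}{121} \approx 5048.1$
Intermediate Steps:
$U{\left(M,G \right)} = 7 - M$
$t = - \frac{101}{11}$ ($t = -9 - \frac{2}{7 - -4} = -9 - \frac{2}{7 + 4} = -9 - \frac{2}{11} = - \frac{101}{11} \approx -9.1818$)
$z{\left(r \right)} = -2 + r \left(-3 + 2 r\right)$ ($z{\left(r \right)} = -2 + \left(\left(r + r\right) - 3\right) r = -2 + \left(2 r - 3\right) r = -2 + \left(-3 + 2 r\right) r = -2 + r \left(-3 + 2 r\right)$)
$J{\left(26 \right)} z{\left(t \right)} = 26 \left(-2 - - \frac{303}{11} + 2 \left(- \frac{101}{11}\right)^{2}\right) = 26 \left(-2 + \frac{303}{11} + 2 \cdot \frac{10201}{121}\right) = 26 \left(-2 + \frac{303}{11} + \frac{20402}{121}\right) = 26 \cdot \frac{23493}{121} = \frac{610818}{121}$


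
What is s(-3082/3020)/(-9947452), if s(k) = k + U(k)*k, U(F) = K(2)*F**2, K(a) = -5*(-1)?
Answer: 4362110241/6849717962170400 ≈ 6.3683e-7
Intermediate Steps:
K(a) = 5
U(F) = 5*F**2
s(k) = k + 5*k**3 (s(k) = k + (5*k**2)*k = k + 5*k**3)
s(-3082/3020)/(-9947452) = (-3082/3020 + 5*(-3082/3020)**3)/(-9947452) = (-3082*1/3020 + 5*(-3082*1/3020)**3)*(-1/9947452) = (-1541/1510 + 5*(-1541/1510)**3)*(-1/9947452) = (-1541/1510 + 5*(-3659383421/3442951000))*(-1/9947452) = (-1541/1510 - 3659383421/688590200)*(-1/9947452) = -4362110241/688590200*(-1/9947452) = 4362110241/6849717962170400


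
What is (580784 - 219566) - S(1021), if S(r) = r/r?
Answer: 361217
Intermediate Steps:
S(r) = 1
(580784 - 219566) - S(1021) = (580784 - 219566) - 1*1 = 361218 - 1 = 361217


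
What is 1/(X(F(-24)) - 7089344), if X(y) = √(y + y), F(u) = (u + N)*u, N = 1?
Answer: -443084/3141174896827 - √69/12564699587308 ≈ -1.4106e-7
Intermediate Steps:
F(u) = u*(1 + u) (F(u) = (u + 1)*u = (1 + u)*u = u*(1 + u))
X(y) = √2*√y (X(y) = √(2*y) = √2*√y)
1/(X(F(-24)) - 7089344) = 1/(√2*√(-24*(1 - 24)) - 7089344) = 1/(√2*√(-24*(-23)) - 7089344) = 1/(√2*√552 - 7089344) = 1/(√2*(2*√138) - 7089344) = 1/(4*√69 - 7089344) = 1/(-7089344 + 4*√69)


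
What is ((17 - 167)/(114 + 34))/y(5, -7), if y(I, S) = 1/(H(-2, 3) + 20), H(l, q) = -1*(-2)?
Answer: -825/37 ≈ -22.297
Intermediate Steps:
H(l, q) = 2
y(I, S) = 1/22 (y(I, S) = 1/(2 + 20) = 1/22)
((17 - 167)/(114 + 34))/y(5, -7) = ((17 - 167)/(114 + 34))/(1/22) = -150/148*22 = -150*1/148*22 = -75/74*22 = -825/37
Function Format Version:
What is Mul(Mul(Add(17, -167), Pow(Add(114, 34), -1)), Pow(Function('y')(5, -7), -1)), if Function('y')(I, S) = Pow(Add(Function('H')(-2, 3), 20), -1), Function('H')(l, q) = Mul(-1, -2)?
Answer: Rational(-825, 37) ≈ -22.297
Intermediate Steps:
Function('H')(l, q) = 2
Function('y')(I, S) = Rational(1, 22) (Function('y')(I, S) = Pow(Add(2, 20), -1) = Pow(22, -1) = Rational(1, 22))
Mul(Mul(Add(17, -167), Pow(Add(114, 34), -1)), Pow(Function('y')(5, -7), -1)) = Mul(Mul(Add(17, -167), Pow(Add(114, 34), -1)), Pow(Rational(1, 22), -1)) = Mul(Mul(-150, Pow(148, -1)), 22) = Mul(Mul(-150, Rational(1, 148)), 22) = Mul(Rational(-75, 74), 22) = Rational(-825, 37)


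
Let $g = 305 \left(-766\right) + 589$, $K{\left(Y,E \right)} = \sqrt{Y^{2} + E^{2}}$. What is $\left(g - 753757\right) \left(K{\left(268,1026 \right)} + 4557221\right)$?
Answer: $-4497056568358 - 9867980 \sqrt{11245} \approx -4.4981 \cdot 10^{12}$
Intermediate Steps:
$K{\left(Y,E \right)} = \sqrt{E^{2} + Y^{2}}$
$g = -233041$ ($g = -233630 + 589 = -233041$)
$\left(g - 753757\right) \left(K{\left(268,1026 \right)} + 4557221\right) = \left(-233041 - 753757\right) \left(\sqrt{1026^{2} + 268^{2}} + 4557221\right) = - 986798 \left(\sqrt{1052676 + 71824} + 4557221\right) = - 986798 \left(\sqrt{1124500} + 4557221\right) = - 986798 \left(10 \sqrt{11245} + 4557221\right) = - 986798 \left(4557221 + 10 \sqrt{11245}\right) = -4497056568358 - 9867980 \sqrt{11245}$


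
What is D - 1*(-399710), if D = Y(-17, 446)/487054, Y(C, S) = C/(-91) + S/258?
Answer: 1142676339809873/2858763453 ≈ 3.9971e+5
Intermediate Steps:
Y(C, S) = -C/91 + S/258 (Y(C, S) = C*(-1/91) + S*(1/258) = -C/91 + S/258)
D = 11243/2858763453 (D = (-1/91*(-17) + (1/258)*446)/487054 = (17/91 + 223/129)*(1/487054) = (22486/11739)*(1/487054) = 11243/2858763453 ≈ 3.9328e-6)
D - 1*(-399710) = 11243/2858763453 - 1*(-399710) = 11243/2858763453 + 399710 = 1142676339809873/2858763453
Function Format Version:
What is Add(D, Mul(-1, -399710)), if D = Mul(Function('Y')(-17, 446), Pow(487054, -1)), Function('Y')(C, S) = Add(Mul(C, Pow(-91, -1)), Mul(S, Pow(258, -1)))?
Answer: Rational(1142676339809873, 2858763453) ≈ 3.9971e+5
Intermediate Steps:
Function('Y')(C, S) = Add(Mul(Rational(-1, 91), C), Mul(Rational(1, 258), S)) (Function('Y')(C, S) = Add(Mul(C, Rational(-1, 91)), Mul(S, Rational(1, 258))) = Add(Mul(Rational(-1, 91), C), Mul(Rational(1, 258), S)))
D = Rational(11243, 2858763453) (D = Mul(Add(Mul(Rational(-1, 91), -17), Mul(Rational(1, 258), 446)), Pow(487054, -1)) = Mul(Add(Rational(17, 91), Rational(223, 129)), Rational(1, 487054)) = Mul(Rational(22486, 11739), Rational(1, 487054)) = Rational(11243, 2858763453) ≈ 3.9328e-6)
Add(D, Mul(-1, -399710)) = Add(Rational(11243, 2858763453), Mul(-1, -399710)) = Add(Rational(11243, 2858763453), 399710) = Rational(1142676339809873, 2858763453)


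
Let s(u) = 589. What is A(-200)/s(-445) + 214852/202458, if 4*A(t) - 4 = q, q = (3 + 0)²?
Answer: 254411633/238495524 ≈ 1.0667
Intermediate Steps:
q = 9 (q = 3² = 9)
A(t) = 13/4 (A(t) = 1 + (¼)*9 = 1 + 9/4 = 13/4)
A(-200)/s(-445) + 214852/202458 = (13/4)/589 + 214852/202458 = (13/4)*(1/589) + 214852*(1/202458) = 13/2356 + 107426/101229 = 254411633/238495524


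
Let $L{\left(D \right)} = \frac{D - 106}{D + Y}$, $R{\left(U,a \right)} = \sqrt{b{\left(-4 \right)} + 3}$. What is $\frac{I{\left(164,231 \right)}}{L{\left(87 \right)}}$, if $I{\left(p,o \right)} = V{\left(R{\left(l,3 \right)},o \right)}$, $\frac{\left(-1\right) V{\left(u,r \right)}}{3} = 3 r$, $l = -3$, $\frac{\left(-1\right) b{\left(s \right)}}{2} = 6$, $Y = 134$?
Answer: $\frac{459459}{19} \approx 24182.0$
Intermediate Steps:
$b{\left(s \right)} = -12$ ($b{\left(s \right)} = \left(-2\right) 6 = -12$)
$R{\left(U,a \right)} = 3 i$ ($R{\left(U,a \right)} = \sqrt{-12 + 3} = \sqrt{-9} = 3 i$)
$V{\left(u,r \right)} = - 9 r$ ($V{\left(u,r \right)} = - 3 \cdot 3 r = - 9 r$)
$I{\left(p,o \right)} = - 9 o$
$L{\left(D \right)} = \frac{-106 + D}{134 + D}$ ($L{\left(D \right)} = \frac{D - 106}{D + 134} = \frac{-106 + D}{134 + D}$)
$\frac{I{\left(164,231 \right)}}{L{\left(87 \right)}} = \frac{\left(-9\right) 231}{\frac{1}{134 + 87} \left(-106 + 87\right)} = - \frac{2079}{\frac{1}{221} \left(-19\right)} = - \frac{2079}{- \frac{19}{221}} = \left(-2079\right) \left(- \frac{221}{19}\right) = \frac{459459}{19}$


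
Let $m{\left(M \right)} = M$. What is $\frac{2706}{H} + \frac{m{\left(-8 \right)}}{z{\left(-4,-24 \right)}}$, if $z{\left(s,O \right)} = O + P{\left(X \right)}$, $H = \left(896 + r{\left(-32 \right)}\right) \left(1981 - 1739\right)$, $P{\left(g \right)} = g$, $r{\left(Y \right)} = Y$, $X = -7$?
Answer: $\frac{26615}{98208} \approx 0.27101$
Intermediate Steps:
$H = 209088$ ($H = \left(896 - 32\right) \left(1981 - 1739\right) = 864 \cdot 242 = 209088$)
$z{\left(s,O \right)} = -7 + O$ ($z{\left(s,O \right)} = O - 7 = -7 + O$)
$\frac{2706}{H} + \frac{m{\left(-8 \right)}}{z{\left(-4,-24 \right)}} = \frac{2706}{209088} - \frac{8}{-7 - 24} = 2706 \cdot \frac{1}{209088} - \frac{8}{-31} = \frac{41}{3168} - - \frac{8}{31} = \frac{41}{3168} + \frac{8}{31} = \frac{26615}{98208}$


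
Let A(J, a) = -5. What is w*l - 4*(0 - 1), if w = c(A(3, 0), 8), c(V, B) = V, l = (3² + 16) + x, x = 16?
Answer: -201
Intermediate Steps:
l = 41 (l = (3² + 16) + 16 = (9 + 16) + 16 = 25 + 16 = 41)
w = -5
w*l - 4*(0 - 1) = -5*41 - 4*(0 - 1) = -205 - 4*(-1) = -205 + 4 = -201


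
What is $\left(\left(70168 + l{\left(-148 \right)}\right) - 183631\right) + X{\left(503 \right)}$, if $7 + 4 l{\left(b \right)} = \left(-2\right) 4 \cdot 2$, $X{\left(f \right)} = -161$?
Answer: $- \frac{454519}{4} \approx -1.1363 \cdot 10^{5}$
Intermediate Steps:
$l{\left(b \right)} = - \frac{23}{4}$ ($l{\left(b \right)} = - \frac{7}{4} + \frac{\left(-2\right) 4 \cdot 2}{4} = - \frac{7}{4} + \frac{\left(-8\right) 2}{4} = - \frac{7}{4} + \frac{1}{4} \left(-16\right) = - \frac{7}{4} - 4 = - \frac{23}{4}$)
$\left(\left(70168 + l{\left(-148 \right)}\right) - 183631\right) + X{\left(503 \right)} = \left(\left(70168 - \frac{23}{4}\right) - 183631\right) - 161 = \left(\frac{280649}{4} - 183631\right) - 161 = - \frac{453875}{4} - 161 = - \frac{454519}{4}$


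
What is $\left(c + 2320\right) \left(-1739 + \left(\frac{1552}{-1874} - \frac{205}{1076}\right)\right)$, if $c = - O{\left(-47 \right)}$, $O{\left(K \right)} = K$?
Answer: $- \frac{4152446394543}{1008212} \approx -4.1186 \cdot 10^{6}$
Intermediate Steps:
$c = 47$ ($c = \left(-1\right) \left(-47\right) = 47$)
$\left(c + 2320\right) \left(-1739 + \left(\frac{1552}{-1874} - \frac{205}{1076}\right)\right) = \left(47 + 2320\right) \left(-1739 + \left(\frac{1552}{-1874} - \frac{205}{1076}\right)\right) = 2367 \left(-1739 + \left(1552 \left(- \frac{1}{1874}\right) - \frac{205}{1076}\right)\right) = 2367 \left(-1739 - \frac{1027061}{1008212}\right) = 2367 \left(- \frac{1754307729}{1008212}\right) = - \frac{4152446394543}{1008212}$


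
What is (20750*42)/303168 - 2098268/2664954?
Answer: 70265820749/33663698928 ≈ 2.0873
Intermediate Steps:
(20750*42)/303168 - 2098268/2664954 = 871500*(1/303168) - 2098268*1/2664954 = 72625/25264 - 1049134/1332477 = 70265820749/33663698928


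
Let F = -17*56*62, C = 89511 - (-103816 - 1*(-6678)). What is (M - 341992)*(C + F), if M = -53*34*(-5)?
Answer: -42496827750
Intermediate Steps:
C = 186649 (C = 89511 - (-103816 + 6678) = 89511 - 1*(-97138) = 89511 + 97138 = 186649)
M = 9010 (M = -1802*(-5) = 9010)
F = -59024 (F = -952*62 = -59024)
(M - 341992)*(C + F) = (9010 - 341992)*(186649 - 59024) = -332982*127625 = -42496827750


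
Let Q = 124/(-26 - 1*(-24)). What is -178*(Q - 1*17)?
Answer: 14062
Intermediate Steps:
Q = -62 (Q = 124/(-26 + 24) = 124/(-2) = 124*(-½) = -62)
-178*(Q - 1*17) = -178*(-62 - 1*17) = -178*(-62 - 17) = -178*(-79) = 14062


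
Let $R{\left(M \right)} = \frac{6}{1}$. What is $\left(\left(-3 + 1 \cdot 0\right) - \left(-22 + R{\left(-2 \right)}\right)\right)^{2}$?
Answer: $169$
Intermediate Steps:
$R{\left(M \right)} = 6$ ($R{\left(M \right)} = 6 \cdot 1 = 6$)
$\left(\left(-3 + 1 \cdot 0\right) - \left(-22 + R{\left(-2 \right)}\right)\right)^{2} = \left(\left(-3 + 1 \cdot 0\right) + \left(22 - 6\right)\right)^{2} = \left(\left(-3 + 0\right) + \left(22 - 6\right)\right)^{2} = \left(-3 + 16\right)^{2} = 13^{2} = 169$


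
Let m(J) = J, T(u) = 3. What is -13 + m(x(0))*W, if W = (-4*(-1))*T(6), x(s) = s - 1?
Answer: -25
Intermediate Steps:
x(s) = -1 + s
W = 12 (W = -4*(-1)*3 = 4*3 = 12)
-13 + m(x(0))*W = -13 + (-1 + 0)*12 = -13 - 1*12 = -13 - 12 = -25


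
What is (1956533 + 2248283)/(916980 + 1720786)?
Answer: 2102408/1318883 ≈ 1.5941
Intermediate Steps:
(1956533 + 2248283)/(916980 + 1720786) = 4204816/2637766 = 4204816*(1/2637766) = 2102408/1318883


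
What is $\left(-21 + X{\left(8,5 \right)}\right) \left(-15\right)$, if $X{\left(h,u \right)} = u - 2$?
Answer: $270$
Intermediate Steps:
$X{\left(h,u \right)} = -2 + u$
$\left(-21 + X{\left(8,5 \right)}\right) \left(-15\right) = \left(-21 + \left(-2 + 5\right)\right) \left(-15\right) = \left(-21 + 3\right) \left(-15\right) = \left(-18\right) \left(-15\right) = 270$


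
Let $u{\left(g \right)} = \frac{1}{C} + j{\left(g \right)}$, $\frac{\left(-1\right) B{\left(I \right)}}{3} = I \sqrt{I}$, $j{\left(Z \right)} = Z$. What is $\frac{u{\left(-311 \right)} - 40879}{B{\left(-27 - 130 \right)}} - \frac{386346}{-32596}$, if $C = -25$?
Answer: $\frac{193173}{16298} + \frac{1029751 i \sqrt{157}}{1848675} \approx 11.853 + 6.9795 i$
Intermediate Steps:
$B{\left(I \right)} = - 3 I^{\frac{3}{2}}$ ($B{\left(I \right)} = - 3 I \sqrt{I} = - 3 I^{\frac{3}{2}}$)
$u{\left(g \right)} = - \frac{1}{25} + g$ ($u{\left(g \right)} = \frac{1}{-25} + g = - \frac{1}{25} + g$)
$\frac{u{\left(-311 \right)} - 40879}{B{\left(-27 - 130 \right)}} - \frac{386346}{-32596} = \frac{\left(- \frac{1}{25} - 311\right) - 40879}{\left(-3\right) \left(-27 - 130\right)^{\frac{3}{2}}} - \frac{386346}{-32596} = \frac{- \frac{7776}{25} - 40879}{\left(-3\right) \left(-157\right)^{\frac{3}{2}}} - - \frac{193173}{16298} = - \frac{1029751}{25 \left(- 3 \left(- 157 i \sqrt{157}\right)\right)} + \frac{193173}{16298} = - \frac{1029751}{25 \cdot 471 i \sqrt{157}} + \frac{193173}{16298} = - \frac{1029751 \left(- \frac{i \sqrt{157}}{73947}\right)}{25} + \frac{193173}{16298} = \frac{1029751 i \sqrt{157}}{1848675} + \frac{193173}{16298} = \frac{193173}{16298} + \frac{1029751 i \sqrt{157}}{1848675}$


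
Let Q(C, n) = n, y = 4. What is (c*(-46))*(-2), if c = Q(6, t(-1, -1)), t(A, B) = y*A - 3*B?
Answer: -92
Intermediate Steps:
t(A, B) = -3*B + 4*A (t(A, B) = 4*A - 3*B = -3*B + 4*A)
c = -1 (c = -3*(-1) + 4*(-1) = 3 - 4 = -1)
(c*(-46))*(-2) = -1*(-46)*(-2) = 46*(-2) = -92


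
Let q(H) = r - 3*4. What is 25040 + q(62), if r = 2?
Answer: 25030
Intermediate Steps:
q(H) = -10 (q(H) = 2 - 3*4 = 2 - 12 = -10)
25040 + q(62) = 25040 - 10 = 25030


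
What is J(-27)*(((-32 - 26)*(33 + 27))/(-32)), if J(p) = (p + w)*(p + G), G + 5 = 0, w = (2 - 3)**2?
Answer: 90480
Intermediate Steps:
w = 1 (w = (-1)**2 = 1)
G = -5 (G = -5 + 0 = -5)
J(p) = (1 + p)*(-5 + p) (J(p) = (p + 1)*(p - 5) = (1 + p)*(-5 + p))
J(-27)*(((-32 - 26)*(33 + 27))/(-32)) = (-5 + (-27)**2 - 4*(-27))*(((-32 - 26)*(33 + 27))/(-32)) = (-5 + 729 + 108)*(-58*60*(-1/32)) = 832*(-3480*(-1/32)) = 832*(435/4) = 90480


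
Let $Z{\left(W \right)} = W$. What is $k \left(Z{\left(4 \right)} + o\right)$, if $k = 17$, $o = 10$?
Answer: $238$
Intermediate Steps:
$k \left(Z{\left(4 \right)} + o\right) = 17 \left(4 + 10\right) = 17 \cdot 14 = 238$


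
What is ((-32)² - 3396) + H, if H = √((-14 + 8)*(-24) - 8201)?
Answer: -2372 + I*√8057 ≈ -2372.0 + 89.761*I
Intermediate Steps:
H = I*√8057 (H = √(-6*(-24) - 8201) = √(144 - 8201) = √(-8057) = I*√8057 ≈ 89.761*I)
((-32)² - 3396) + H = ((-32)² - 3396) + I*√8057 = (1024 - 3396) + I*√8057 = -2372 + I*√8057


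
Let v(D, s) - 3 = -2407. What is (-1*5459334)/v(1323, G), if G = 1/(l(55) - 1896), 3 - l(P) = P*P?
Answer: 2729667/1202 ≈ 2270.9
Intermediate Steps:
l(P) = 3 - P² (l(P) = 3 - P*P = 3 - P²)
G = -1/4918 (G = 1/((3 - 1*55²) - 1896) = 1/((3 - 1*3025) - 1896) = 1/((3 - 3025) - 1896) = 1/(-3022 - 1896) = 1/(-4918) = -1/4918 ≈ -0.00020333)
v(D, s) = -2404 (v(D, s) = 3 - 2407 = -2404)
(-1*5459334)/v(1323, G) = -1*5459334/(-2404) = -5459334*(-1/2404) = 2729667/1202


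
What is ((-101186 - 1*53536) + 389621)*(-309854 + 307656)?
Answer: -516308002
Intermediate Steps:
((-101186 - 1*53536) + 389621)*(-309854 + 307656) = ((-101186 - 53536) + 389621)*(-2198) = (-154722 + 389621)*(-2198) = 234899*(-2198) = -516308002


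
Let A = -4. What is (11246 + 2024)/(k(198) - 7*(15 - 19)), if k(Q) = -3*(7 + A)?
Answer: 13270/19 ≈ 698.42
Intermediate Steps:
k(Q) = -9 (k(Q) = -3*(7 - 4) = -3*3 = -9)
(11246 + 2024)/(k(198) - 7*(15 - 19)) = (11246 + 2024)/(-9 - 7*(15 - 19)) = 13270/(-9 - 7*(-4)) = 13270/(-9 + 28) = 13270/19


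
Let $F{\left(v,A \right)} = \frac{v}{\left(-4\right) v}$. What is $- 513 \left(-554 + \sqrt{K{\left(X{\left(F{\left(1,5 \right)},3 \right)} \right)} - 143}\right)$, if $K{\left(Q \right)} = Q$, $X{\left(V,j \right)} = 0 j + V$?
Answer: $284202 - \frac{513 i \sqrt{573}}{2} \approx 2.842 \cdot 10^{5} - 6139.9 i$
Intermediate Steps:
$F{\left(v,A \right)} = - \frac{1}{4}$ ($F{\left(v,A \right)} = v \left(- \frac{1}{4 v}\right) = - \frac{1}{4}$)
$X{\left(V,j \right)} = V$ ($X{\left(V,j \right)} = 0 + V = V$)
$- 513 \left(-554 + \sqrt{K{\left(X{\left(F{\left(1,5 \right)},3 \right)} \right)} - 143}\right) = - 513 \left(-554 + \sqrt{- \frac{1}{4} - 143}\right) = - 513 \left(-554 + \sqrt{- \frac{573}{4}}\right) = - 513 \left(-554 + \frac{i \sqrt{573}}{2}\right) = 284202 - \frac{513 i \sqrt{573}}{2}$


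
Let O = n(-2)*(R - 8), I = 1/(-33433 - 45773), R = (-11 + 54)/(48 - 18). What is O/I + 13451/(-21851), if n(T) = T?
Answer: -113651357349/109255 ≈ -1.0402e+6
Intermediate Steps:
R = 43/30 ≈ 1.4333
I = -1/79206 (I = 1/(-79206) = -1/79206 ≈ -1.2625e-5)
O = 197/15 (O = -2*(43/30 - 8) = -2*(-197/30) = 197/15 ≈ 13.133)
O/I + 13451/(-21851) = 197/(15*(-1/79206)) + 13451/(-21851) = (197/15)*(-79206) + 13451*(-1/21851) = -5201194/5 - 13451/21851 = -113651357349/109255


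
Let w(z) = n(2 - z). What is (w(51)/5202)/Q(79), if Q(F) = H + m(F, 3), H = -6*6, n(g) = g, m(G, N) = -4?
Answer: 49/208080 ≈ 0.00023549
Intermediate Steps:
w(z) = 2 - z
H = -36
Q(F) = -40 (Q(F) = -36 - 4 = -40)
(w(51)/5202)/Q(79) = ((2 - 1*51)/5202)/(-40) = ((2 - 51)*(1/5202))*(-1/40) = -49*1/5202*(-1/40) = -49/5202*(-1/40) = 49/208080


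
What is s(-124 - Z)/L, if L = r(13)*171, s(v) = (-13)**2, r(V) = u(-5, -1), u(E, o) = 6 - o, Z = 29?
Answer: 169/1197 ≈ 0.14119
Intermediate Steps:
r(V) = 7 (r(V) = 6 - 1*(-1) = 6 + 1 = 7)
s(v) = 169
L = 1197 (L = 7*171 = 1197)
s(-124 - Z)/L = 169/1197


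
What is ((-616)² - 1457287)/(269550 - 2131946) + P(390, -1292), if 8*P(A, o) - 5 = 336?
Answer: 160924921/3724792 ≈ 43.204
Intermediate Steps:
P(A, o) = 341/8 (P(A, o) = 5/8 + (⅛)*336 = 5/8 + 42 = 341/8)
((-616)² - 1457287)/(269550 - 2131946) + P(390, -1292) = ((-616)² - 1457287)/(269550 - 2131946) + 341/8 = (379456 - 1457287)/(-1862396) + 341/8 = -1077831*(-1/1862396) + 341/8 = 1077831/1862396 + 341/8 = 160924921/3724792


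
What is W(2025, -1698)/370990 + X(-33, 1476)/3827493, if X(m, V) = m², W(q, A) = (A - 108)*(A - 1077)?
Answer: 213138436684/15777351423 ≈ 13.509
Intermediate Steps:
W(q, A) = (-1077 + A)*(-108 + A) (W(q, A) = (-108 + A)*(-1077 + A) = (-1077 + A)*(-108 + A))
W(2025, -1698)/370990 + X(-33, 1476)/3827493 = (116316 + (-1698)² - 1185*(-1698))/370990 + (-33)²/3827493 = (116316 + 2883204 + 2012130)*(1/370990) + 1089*(1/3827493) = 5011650*(1/370990) + 121/425277 = 501165/37099 + 121/425277 = 213138436684/15777351423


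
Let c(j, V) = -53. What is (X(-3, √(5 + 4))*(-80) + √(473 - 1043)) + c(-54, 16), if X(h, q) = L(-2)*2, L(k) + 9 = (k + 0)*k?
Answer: 747 + I*√570 ≈ 747.0 + 23.875*I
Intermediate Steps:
L(k) = -9 + k² (L(k) = -9 + (k + 0)*k = -9 + k*k = -9 + k²)
X(h, q) = -10 (X(h, q) = (-9 + (-2)²)*2 = (-9 + 4)*2 = -5*2 = -10)
(X(-3, √(5 + 4))*(-80) + √(473 - 1043)) + c(-54, 16) = (-10*(-80) + √(473 - 1043)) - 53 = (800 + √(-570)) - 53 = (800 + I*√570) - 53 = 747 + I*√570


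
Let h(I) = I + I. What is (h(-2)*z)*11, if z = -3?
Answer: 132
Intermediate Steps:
h(I) = 2*I
(h(-2)*z)*11 = ((2*(-2))*(-3))*11 = -4*(-3)*11 = 12*11 = 132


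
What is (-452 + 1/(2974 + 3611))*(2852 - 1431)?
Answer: -4229491399/6585 ≈ -6.4229e+5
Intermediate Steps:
(-452 + 1/(2974 + 3611))*(2852 - 1431) = (-452 + 1/6585)*1421 = -2976419/6585*1421 = -4229491399/6585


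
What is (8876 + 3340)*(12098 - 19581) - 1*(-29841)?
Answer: -91382487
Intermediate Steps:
(8876 + 3340)*(12098 - 19581) - 1*(-29841) = 12216*(-7483) + 29841 = -91412328 + 29841 = -91382487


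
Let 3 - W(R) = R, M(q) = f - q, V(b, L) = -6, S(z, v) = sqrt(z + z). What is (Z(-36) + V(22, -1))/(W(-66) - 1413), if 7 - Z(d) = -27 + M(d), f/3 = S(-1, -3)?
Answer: 1/168 + I*sqrt(2)/448 ≈ 0.0059524 + 0.0031567*I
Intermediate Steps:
S(z, v) = sqrt(2)*sqrt(z) (S(z, v) = sqrt(2*z) = sqrt(2)*sqrt(z))
f = 3*I*sqrt(2) (f = 3*(sqrt(2)*sqrt(-1)) = 3*(sqrt(2)*I) = 3*(I*sqrt(2)) = 3*I*sqrt(2) ≈ 4.2426*I)
M(q) = -q + 3*I*sqrt(2) (M(q) = 3*I*sqrt(2) - q = -q + 3*I*sqrt(2))
W(R) = 3 - R
Z(d) = 34 + d - 3*I*sqrt(2) (Z(d) = 7 - (-27 + (-d + 3*I*sqrt(2))) = 7 - (-27 - d + 3*I*sqrt(2)) = 7 + (27 + d - 3*I*sqrt(2)) = 34 + d - 3*I*sqrt(2))
(Z(-36) + V(22, -1))/(W(-66) - 1413) = ((34 - 36 - 3*I*sqrt(2)) - 6)/((3 - 1*(-66)) - 1413) = ((-2 - 3*I*sqrt(2)) - 6)/((3 + 66) - 1413) = (-8 - 3*I*sqrt(2))/(69 - 1413) = (-8 - 3*I*sqrt(2))/(-1344) = (-8 - 3*I*sqrt(2))*(-1/1344) = 1/168 + I*sqrt(2)/448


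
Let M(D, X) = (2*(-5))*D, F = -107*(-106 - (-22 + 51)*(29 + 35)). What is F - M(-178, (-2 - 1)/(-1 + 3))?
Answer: 208154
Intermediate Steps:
F = 209934 (F = -107*(-106 - 29*64) = -107*(-106 - 1*1856) = -107*(-106 - 1856) = -107*(-1962) = 209934)
M(D, X) = -10*D
F - M(-178, (-2 - 1)/(-1 + 3)) = 209934 - (-10)*(-178) = 209934 - 1*1780 = 209934 - 1780 = 208154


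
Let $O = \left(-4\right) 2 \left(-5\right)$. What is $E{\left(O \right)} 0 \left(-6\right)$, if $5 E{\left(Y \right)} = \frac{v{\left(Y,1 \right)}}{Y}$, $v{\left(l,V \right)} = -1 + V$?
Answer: $0$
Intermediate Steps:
$O = 40$ ($O = \left(-8\right) \left(-5\right) = 40$)
$E{\left(Y \right)} = 0$ ($E{\left(Y \right)} = \frac{\left(-1 + 1\right) \frac{1}{Y}}{5} = \frac{0 \frac{1}{Y}}{5} = \frac{1}{5} \cdot 0 = 0$)
$E{\left(O \right)} 0 \left(-6\right) = 0 \cdot 0 \left(-6\right) = 0 \left(-6\right) = 0$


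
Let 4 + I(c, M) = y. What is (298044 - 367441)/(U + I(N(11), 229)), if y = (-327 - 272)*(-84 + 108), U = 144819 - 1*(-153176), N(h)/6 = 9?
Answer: -69397/283615 ≈ -0.24469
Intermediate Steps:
N(h) = 54 (N(h) = 6*9 = 54)
U = 297995 (U = 144819 + 153176 = 297995)
y = -14376 (y = -599*24 = -14376)
I(c, M) = -14380 (I(c, M) = -4 - 14376 = -14380)
(298044 - 367441)/(U + I(N(11), 229)) = (298044 - 367441)/(297995 - 14380) = -69397/283615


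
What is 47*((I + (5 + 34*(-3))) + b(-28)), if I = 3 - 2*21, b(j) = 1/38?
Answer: -242849/38 ≈ -6390.8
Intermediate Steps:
b(j) = 1/38
I = -39 (I = 3 - 42 = -39)
47*((I + (5 + 34*(-3))) + b(-28)) = 47*((-39 + (5 + 34*(-3))) + 1/38) = 47*((-39 + (5 - 102)) + 1/38) = 47*((-39 - 97) + 1/38) = 47*(-136 + 1/38) = 47*(-5167/38) = -242849/38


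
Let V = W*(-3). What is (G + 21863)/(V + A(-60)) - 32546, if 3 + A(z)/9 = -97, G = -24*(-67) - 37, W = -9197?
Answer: -868661852/26691 ≈ -32545.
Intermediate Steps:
G = 1571 (G = 1608 - 37 = 1571)
A(z) = -900 (A(z) = -27 + 9*(-97) = -27 - 873 = -900)
V = 27591 (V = -9197*(-3) = 27591)
(G + 21863)/(V + A(-60)) - 32546 = (1571 + 21863)/(27591 - 900) - 32546 = 23434/26691 - 32546 = -868661852/26691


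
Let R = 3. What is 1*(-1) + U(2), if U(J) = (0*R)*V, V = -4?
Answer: -1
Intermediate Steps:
U(J) = 0 (U(J) = (0*3)*(-4) = 0*(-4) = 0)
1*(-1) + U(2) = 1*(-1) + 0 = -1 + 0 = -1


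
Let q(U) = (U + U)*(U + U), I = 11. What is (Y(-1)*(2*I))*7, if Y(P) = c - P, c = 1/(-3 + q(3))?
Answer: 476/3 ≈ 158.67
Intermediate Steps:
q(U) = 4*U² (q(U) = (2*U)*(2*U) = 4*U²)
c = 1/33 (c = 1/(-3 + 4*3²) = 1/(-3 + 4*9) = 1/(-3 + 36) = 1/33 ≈ 0.030303)
Y(P) = 1/33 - P
(Y(-1)*(2*I))*7 = ((1/33 - 1*(-1))*(2*11))*7 = ((1/33 + 1)*22)*7 = ((34/33)*22)*7 = (68/3)*7 = 476/3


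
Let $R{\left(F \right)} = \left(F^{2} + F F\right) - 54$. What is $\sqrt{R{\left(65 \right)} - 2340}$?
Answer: $2 \sqrt{1514} \approx 77.82$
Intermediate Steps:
$R{\left(F \right)} = -54 + 2 F^{2}$ ($R{\left(F \right)} = \left(F^{2} + F^{2}\right) - 54 = 2 F^{2} - 54 = -54 + 2 F^{2}$)
$\sqrt{R{\left(65 \right)} - 2340} = \sqrt{\left(-54 + 2 \cdot 65^{2}\right) - 2340} = \sqrt{\left(-54 + 2 \cdot 4225\right) - 2340} = \sqrt{\left(-54 + 8450\right) - 2340} = \sqrt{8396 - 2340} = \sqrt{6056} = 2 \sqrt{1514}$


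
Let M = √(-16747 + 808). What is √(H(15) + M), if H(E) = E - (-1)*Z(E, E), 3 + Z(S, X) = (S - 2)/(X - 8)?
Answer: √(679 + 147*I*√1771)/7 ≈ 8.3924 + 7.5217*I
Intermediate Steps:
M = 3*I*√1771 (M = √(-15939) = 3*I*√1771 ≈ 126.25*I)
Z(S, X) = -3 + (-2 + S)/(-8 + X) (Z(S, X) = -3 + (S - 2)/(X - 8) = -3 + (-2 + S)/(-8 + X))
H(E) = E + (22 - 2*E)/(-8 + E) (H(E) = E - (-1)*(22 + E - 3*E)/(-8 + E) = E - (-1)*(22 - 2*E)/(-8 + E) = E + (22 - 2*E)/(-8 + E))
√(H(15) + M) = √((22 + 15² - 10*15)/(-8 + 15) + 3*I*√1771) = √((22 + 225 - 150)/7 + 3*I*√1771) = √((⅐)*97 + 3*I*√1771) = √(97/7 + 3*I*√1771)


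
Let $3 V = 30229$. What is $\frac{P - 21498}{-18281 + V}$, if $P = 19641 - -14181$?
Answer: $- \frac{18486}{12307} \approx -1.5021$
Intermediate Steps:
$V = \frac{30229}{3}$ ($V = \frac{1}{3} \cdot 30229 = \frac{30229}{3} \approx 10076.0$)
$P = 33822$ ($P = 19641 + 14181 = 33822$)
$\frac{P - 21498}{-18281 + V} = \frac{33822 - 21498}{-18281 + \frac{30229}{3}} = \frac{12324}{- \frac{24614}{3}} = 12324 \left(- \frac{3}{24614}\right) = - \frac{18486}{12307}$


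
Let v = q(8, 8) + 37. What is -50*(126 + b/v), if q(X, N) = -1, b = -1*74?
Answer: -55775/9 ≈ -6197.2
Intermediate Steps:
b = -74
v = 36 (v = -1 + 37 = 36)
-50*(126 + b/v) = -50*(126 - 74/36) = -50*(126 - 74*1/36) = -50*(126 - 37/18) = -50*2231/18 = -55775/9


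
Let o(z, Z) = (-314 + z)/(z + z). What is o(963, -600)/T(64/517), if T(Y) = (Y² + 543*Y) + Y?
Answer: 2940179/587722752 ≈ 0.0050027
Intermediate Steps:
o(z, Z) = (-314 + z)/(2*z) (o(z, Z) = (-314 + z)/((2*z)) = (-314 + z)*(1/(2*z)) = (-314 + z)/(2*z))
T(Y) = Y² + 544*Y
o(963, -600)/T(64/517) = ((½)*(-314 + 963)/963)/(((64/517)*(544 + 64/517))) = ((½)*(1/963)*649)/(((64*(1/517))*(544 + 64*(1/517)))) = 649/(1926*((64*(544 + 64/517)/517))) = 649/(1926*(((64/517)*(281312/517)))) = 649/(1926*(18003968/267289)) = (649/1926)*(267289/18003968) = 2940179/587722752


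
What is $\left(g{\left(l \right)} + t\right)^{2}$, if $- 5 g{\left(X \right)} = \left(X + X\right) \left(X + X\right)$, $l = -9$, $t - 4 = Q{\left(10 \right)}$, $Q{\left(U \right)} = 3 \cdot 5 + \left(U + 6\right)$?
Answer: $\frac{22201}{25} \approx 888.04$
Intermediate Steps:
$Q{\left(U \right)} = 21 + U$ ($Q{\left(U \right)} = 15 + \left(6 + U\right) = 21 + U$)
$t = 35$ ($t = 4 + \left(21 + 10\right) = 4 + 31 = 35$)
$g{\left(X \right)} = - \frac{4 X^{2}}{5}$ ($g{\left(X \right)} = - \frac{\left(X + X\right) \left(X + X\right)}{5} = - \frac{2 X 2 X}{5} = - \frac{4 X^{2}}{5}$)
$\left(g{\left(l \right)} + t\right)^{2} = \left(- \frac{4 \left(-9\right)^{2}}{5} + 35\right)^{2} = \left(\left(- \frac{4}{5}\right) 81 + 35\right)^{2} = \left(- \frac{324}{5} + 35\right)^{2} = \left(- \frac{149}{5}\right)^{2} = \frac{22201}{25}$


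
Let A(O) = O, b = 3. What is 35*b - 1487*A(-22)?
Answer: 32819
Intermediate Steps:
35*b - 1487*A(-22) = 35*3 - 1487*(-22) = 105 + 32714 = 32819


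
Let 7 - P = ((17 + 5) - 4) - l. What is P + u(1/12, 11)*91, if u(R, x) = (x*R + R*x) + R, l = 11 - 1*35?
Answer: 1673/12 ≈ 139.42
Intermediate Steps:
l = -24 (l = 11 - 35 = -24)
u(R, x) = R + 2*R*x (u(R, x) = (R*x + R*x) + R = 2*R*x + R = R + 2*R*x)
P = -35 (P = 7 - (((17 + 5) - 4) - 1*(-24)) = 7 - ((22 - 4) + 24) = 7 - (18 + 24) = 7 - 1*42 = 7 - 42 = -35)
P + u(1/12, 11)*91 = -35 + ((1 + 2*11)/12)*91 = -35 + ((1 + 22)/12)*91 = -35 + ((1/12)*23)*91 = -35 + (23/12)*91 = -35 + 2093/12 = 1673/12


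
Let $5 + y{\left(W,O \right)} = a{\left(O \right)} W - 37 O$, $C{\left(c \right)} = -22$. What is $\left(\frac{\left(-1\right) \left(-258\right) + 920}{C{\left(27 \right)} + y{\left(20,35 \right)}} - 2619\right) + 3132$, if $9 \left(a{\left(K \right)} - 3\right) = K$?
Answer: $\frac{2728476}{5329} \approx 512.0$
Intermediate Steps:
$a{\left(K \right)} = 3 + \frac{K}{9}$
$y{\left(W,O \right)} = -5 - 37 O + W \left(3 + \frac{O}{9}\right)$ ($y{\left(W,O \right)} = -5 - \left(37 O - \left(3 + \frac{O}{9}\right) W\right) = -5 - \left(37 O - W \left(3 + \frac{O}{9}\right)\right) = -5 - 37 O + W \left(3 + \frac{O}{9}\right)$)
$\left(\frac{\left(-1\right) \left(-258\right) + 920}{C{\left(27 \right)} + y{\left(20,35 \right)}} - 2619\right) + 3132 = \left(\frac{\left(-1\right) \left(-258\right) + 920}{-22 - \left(1300 - \frac{20 \left(27 + 35\right)}{9}\right)} - 2619\right) + 3132 = \left(\frac{258 + 920}{-22 - \left(1300 - \frac{1240}{9}\right)} - 2619\right) + 3132 = \left(\frac{1178}{-22 - \frac{10460}{9}} - 2619\right) + 3132 = \left(\frac{1178}{- \frac{10658}{9}} - 2619\right) + 3132 = \left(1178 \left(- \frac{9}{10658}\right) - 2619\right) + 3132 = \left(- \frac{5301}{5329} - 2619\right) + 3132 = - \frac{13961952}{5329} + 3132 = \frac{2728476}{5329}$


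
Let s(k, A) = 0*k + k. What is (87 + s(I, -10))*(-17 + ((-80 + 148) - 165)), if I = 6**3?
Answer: -34542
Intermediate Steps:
I = 216
s(k, A) = k (s(k, A) = 0 + k = k)
(87 + s(I, -10))*(-17 + ((-80 + 148) - 165)) = (87 + 216)*(-17 + ((-80 + 148) - 165)) = 303*(-17 + (68 - 165)) = 303*(-17 - 97) = 303*(-114) = -34542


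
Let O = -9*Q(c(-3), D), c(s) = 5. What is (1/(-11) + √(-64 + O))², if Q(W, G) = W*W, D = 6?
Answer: (1 - 187*I)²/121 ≈ -288.99 - 3.0909*I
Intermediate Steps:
Q(W, G) = W²
O = -225 (O = -9*5² = -9*25 = -225)
(1/(-11) + √(-64 + O))² = (1/(-11) + √(-64 - 225))² = (-1/11 + √(-289))² = (-1/11 + 17*I)²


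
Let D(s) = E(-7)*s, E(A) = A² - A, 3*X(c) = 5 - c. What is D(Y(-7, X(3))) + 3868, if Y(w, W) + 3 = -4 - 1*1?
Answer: 3420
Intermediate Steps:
X(c) = 5/3 - c/3 (X(c) = (5 - c)/3 = 5/3 - c/3)
Y(w, W) = -8 (Y(w, W) = -3 + (-4 - 1*1) = -3 + (-4 - 1) = -3 - 5 = -8)
D(s) = 56*s (D(s) = (-7*(-1 - 7))*s = (-7*(-8))*s = 56*s)
D(Y(-7, X(3))) + 3868 = 56*(-8) + 3868 = -448 + 3868 = 3420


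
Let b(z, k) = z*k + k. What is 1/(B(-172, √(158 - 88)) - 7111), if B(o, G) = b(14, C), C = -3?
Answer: -1/7156 ≈ -0.00013974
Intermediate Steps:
b(z, k) = k + k*z (b(z, k) = k*z + k = k + k*z)
B(o, G) = -45 (B(o, G) = -3*(1 + 14) = -3*15 = -45)
1/(B(-172, √(158 - 88)) - 7111) = 1/(-45 - 7111) = 1/(-7156) = -1/7156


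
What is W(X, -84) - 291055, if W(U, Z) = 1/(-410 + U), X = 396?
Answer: -4074771/14 ≈ -2.9106e+5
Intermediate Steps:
W(X, -84) - 291055 = 1/(-410 + 396) - 291055 = 1/(-14) - 291055 = -1/14 - 291055 = -4074771/14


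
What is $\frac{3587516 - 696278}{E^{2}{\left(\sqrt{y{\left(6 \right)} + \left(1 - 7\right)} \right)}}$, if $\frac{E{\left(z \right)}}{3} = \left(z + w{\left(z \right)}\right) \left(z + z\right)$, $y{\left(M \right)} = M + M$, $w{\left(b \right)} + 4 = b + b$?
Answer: $\frac{16865555}{25992} + \frac{481873 \sqrt{6}}{2166} \approx 1193.8$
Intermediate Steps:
$w{\left(b \right)} = -4 + 2 b$ ($w{\left(b \right)} = -4 + \left(b + b\right) = -4 + 2 b$)
$y{\left(M \right)} = 2 M$
$E{\left(z \right)} = 6 z \left(-4 + 3 z\right)$ ($E{\left(z \right)} = 3 \left(z + \left(-4 + 2 z\right)\right) \left(z + z\right) = 3 \left(-4 + 3 z\right) 2 z = 3 \cdot 2 z \left(-4 + 3 z\right) = 6 z \left(-4 + 3 z\right)$)
$\frac{3587516 - 696278}{E^{2}{\left(\sqrt{y{\left(6 \right)} + \left(1 - 7\right)} \right)}} = \frac{3587516 - 696278}{\left(6 \sqrt{2 \cdot 6 + \left(1 - 7\right)} \left(-4 + 3 \sqrt{2 \cdot 6 + \left(1 - 7\right)}\right)\right)^{2}} = \frac{3587516 - 696278}{\left(6 \sqrt{12 - 6} \left(-4 + 3 \sqrt{12 - 6}\right)\right)^{2}} = \frac{2891238}{\left(6 \sqrt{6} \left(-4 + 3 \sqrt{6}\right)\right)^{2}} = \frac{2891238}{216 \left(-4 + 3 \sqrt{6}\right)^{2}} = 2891238 \frac{1}{216 \left(-4 + 3 \sqrt{6}\right)^{2}} = \frac{481873}{36 \left(-4 + 3 \sqrt{6}\right)^{2}}$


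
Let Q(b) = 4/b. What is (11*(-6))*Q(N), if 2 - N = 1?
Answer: -264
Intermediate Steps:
N = 1 (N = 2 - 1*1 = 2 - 1 = 1)
(11*(-6))*Q(N) = (11*(-6))*(4/1) = -264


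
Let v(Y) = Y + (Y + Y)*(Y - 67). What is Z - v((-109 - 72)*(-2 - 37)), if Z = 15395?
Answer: -98704720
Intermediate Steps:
v(Y) = Y + 2*Y*(-67 + Y) (v(Y) = Y + (2*Y)*(-67 + Y) = Y + 2*Y*(-67 + Y))
Z - v((-109 - 72)*(-2 - 37)) = 15395 - (-109 - 72)*(-2 - 37)*(-133 + 2*((-109 - 72)*(-2 - 37))) = 15395 - (-181*(-39))*(-133 + 2*(-181*(-39))) = 15395 - 7059*(-133 + 2*7059) = 15395 - 7059*(-133 + 14118) = 15395 - 7059*13985 = 15395 - 1*98720115 = 15395 - 98720115 = -98704720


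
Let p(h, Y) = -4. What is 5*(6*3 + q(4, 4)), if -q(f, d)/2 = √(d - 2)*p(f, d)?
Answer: 90 + 40*√2 ≈ 146.57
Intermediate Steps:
q(f, d) = 8*√(-2 + d) (q(f, d) = -2*√(d - 2)*(-4) = -2*√(-2 + d)*(-4) = -(-8)*√(-2 + d) = 8*√(-2 + d))
5*(6*3 + q(4, 4)) = 5*(6*3 + 8*√(-2 + 4)) = 5*(18 + 8*√2) = 90 + 40*√2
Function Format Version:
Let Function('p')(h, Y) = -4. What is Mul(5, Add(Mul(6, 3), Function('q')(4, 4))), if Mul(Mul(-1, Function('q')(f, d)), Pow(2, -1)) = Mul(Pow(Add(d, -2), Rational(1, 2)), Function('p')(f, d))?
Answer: Add(90, Mul(40, Pow(2, Rational(1, 2)))) ≈ 146.57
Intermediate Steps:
Function('q')(f, d) = Mul(8, Pow(Add(-2, d), Rational(1, 2))) (Function('q')(f, d) = Mul(-2, Mul(Pow(Add(d, -2), Rational(1, 2)), -4)) = Mul(-2, Mul(Pow(Add(-2, d), Rational(1, 2)), -4)) = Mul(-2, Mul(-4, Pow(Add(-2, d), Rational(1, 2)))) = Mul(8, Pow(Add(-2, d), Rational(1, 2))))
Mul(5, Add(Mul(6, 3), Function('q')(4, 4))) = Mul(5, Add(Mul(6, 3), Mul(8, Pow(Add(-2, 4), Rational(1, 2))))) = Mul(5, Add(18, Mul(8, Pow(2, Rational(1, 2))))) = Add(90, Mul(40, Pow(2, Rational(1, 2))))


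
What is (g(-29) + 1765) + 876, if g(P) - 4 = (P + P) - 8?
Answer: 2579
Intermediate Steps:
g(P) = -4 + 2*P (g(P) = 4 + ((P + P) - 8) = 4 + (2*P - 8) = 4 + (-8 + 2*P) = -4 + 2*P)
(g(-29) + 1765) + 876 = ((-4 + 2*(-29)) + 1765) + 876 = ((-4 - 58) + 1765) + 876 = (-62 + 1765) + 876 = 1703 + 876 = 2579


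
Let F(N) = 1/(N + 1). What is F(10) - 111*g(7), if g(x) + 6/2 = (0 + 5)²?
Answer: -26861/11 ≈ -2441.9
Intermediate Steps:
g(x) = 22 (g(x) = -3 + (0 + 5)² = -3 + 5² = -3 + 25 = 22)
F(N) = 1/(1 + N)
F(10) - 111*g(7) = 1/(1 + 10) - 111*22 = 1/11 - 2442 = -26861/11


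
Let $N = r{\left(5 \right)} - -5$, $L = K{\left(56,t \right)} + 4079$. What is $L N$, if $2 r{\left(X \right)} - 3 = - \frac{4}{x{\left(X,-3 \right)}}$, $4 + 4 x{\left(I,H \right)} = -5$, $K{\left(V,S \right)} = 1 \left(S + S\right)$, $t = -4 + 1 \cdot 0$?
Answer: $\frac{180481}{6} \approx 30080.0$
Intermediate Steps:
$t = -4$ ($t = -4 + 0 = -4$)
$K{\left(V,S \right)} = 2 S$ ($K{\left(V,S \right)} = 1 \cdot 2 S = 2 S$)
$x{\left(I,H \right)} = - \frac{9}{4}$ ($x{\left(I,H \right)} = -1 + \frac{1}{4} \left(-5\right) = -1 - \frac{5}{4} = - \frac{9}{4}$)
$r{\left(X \right)} = \frac{43}{18}$ ($r{\left(X \right)} = \frac{3}{2} + \frac{\left(-4\right) \frac{1}{- \frac{9}{4}}}{2} = \frac{3}{2} + \frac{\left(-4\right) \left(- \frac{4}{9}\right)}{2} = \frac{3}{2} + \frac{1}{2} \cdot \frac{16}{9} = \frac{3}{2} + \frac{8}{9} = \frac{43}{18}$)
$L = 4071$ ($L = 2 \left(-4\right) + 4079 = -8 + 4079 = 4071$)
$N = \frac{133}{18}$ ($N = \frac{43}{18} - -5 = \frac{43}{18} + 5 = \frac{133}{18} \approx 7.3889$)
$L N = 4071 \cdot \frac{133}{18} = \frac{180481}{6}$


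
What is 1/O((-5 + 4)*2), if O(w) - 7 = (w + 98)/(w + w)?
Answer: -1/17 ≈ -0.058824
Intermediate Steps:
O(w) = 7 + (98 + w)/(2*w) (O(w) = 7 + (w + 98)/(w + w) = 7 + (98 + w)/((2*w)) = 7 + (98 + w)*(1/(2*w)) = 7 + (98 + w)/(2*w))
1/O((-5 + 4)*2) = 1/(15/2 + 49/(((-5 + 4)*2))) = 1/(15/2 + 49/((-1*2))) = 1/(15/2 + 49/(-2)) = 1/(15/2 + 49*(-1/2)) = 1/(15/2 - 49/2) = 1/(-17) = -1/17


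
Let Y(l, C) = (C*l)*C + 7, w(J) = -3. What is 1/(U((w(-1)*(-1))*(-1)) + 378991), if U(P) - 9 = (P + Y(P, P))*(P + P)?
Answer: 1/379138 ≈ 2.6376e-6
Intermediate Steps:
Y(l, C) = 7 + l*C**2 (Y(l, C) = l*C**2 + 7 = 7 + l*C**2)
U(P) = 9 + 2*P*(7 + P + P**3) (U(P) = 9 + (P + (7 + P*P**2))*(P + P) = 9 + (P + (7 + P**3))*(2*P) = 9 + (7 + P + P**3)*(2*P) = 9 + 2*P*(7 + P + P**3))
1/(U((w(-1)*(-1))*(-1)) + 378991) = 1/((9 + 2*(-3*(-1)*(-1))**2 + 2*(-3*(-1)*(-1))*(7 + (-3*(-1)*(-1))**3)) + 378991) = 1/((9 + 2*(3*(-1))**2 + 2*(3*(-1))*(7 + (3*(-1))**3)) + 378991) = 1/((9 + 2*(-3)**2 + 2*(-3)*(7 + (-3)**3)) + 378991) = 1/((9 + 2*9 + 2*(-3)*(7 - 27)) + 378991) = 1/((9 + 18 + 2*(-3)*(-20)) + 378991) = 1/((9 + 18 + 120) + 378991) = 1/(147 + 378991) = 1/379138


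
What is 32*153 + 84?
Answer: 4980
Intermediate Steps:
32*153 + 84 = 4896 + 84 = 4980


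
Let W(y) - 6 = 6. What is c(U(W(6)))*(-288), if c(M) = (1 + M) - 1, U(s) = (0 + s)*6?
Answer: -20736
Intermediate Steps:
W(y) = 12 (W(y) = 6 + 6 = 12)
U(s) = 6*s (U(s) = s*6 = 6*s)
c(M) = M
c(U(W(6)))*(-288) = (6*12)*(-288) = 72*(-288) = -20736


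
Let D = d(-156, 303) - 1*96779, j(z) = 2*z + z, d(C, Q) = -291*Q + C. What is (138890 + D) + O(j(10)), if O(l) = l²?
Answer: -45318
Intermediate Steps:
d(C, Q) = C - 291*Q
j(z) = 3*z
D = -185108 (D = (-156 - 291*303) - 1*96779 = (-156 - 88173) - 96779 = -88329 - 96779 = -185108)
(138890 + D) + O(j(10)) = (138890 - 185108) + (3*10)² = -46218 + 30² = -46218 + 900 = -45318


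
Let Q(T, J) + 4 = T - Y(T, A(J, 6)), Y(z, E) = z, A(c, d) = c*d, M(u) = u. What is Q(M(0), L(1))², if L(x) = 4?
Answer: 16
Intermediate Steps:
Q(T, J) = -4 (Q(T, J) = -4 + (T - T) = -4 + 0 = -4)
Q(M(0), L(1))² = (-4)² = 16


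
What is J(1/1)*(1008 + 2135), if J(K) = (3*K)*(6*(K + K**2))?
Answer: 113148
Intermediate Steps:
J(K) = 3*K*(6*K + 6*K**2) (J(K) = (3*K)*(6*K + 6*K**2) = 3*K*(6*K + 6*K**2))
J(1/1)*(1008 + 2135) = (18*(1/1)**2*(1 + 1/1))*(1008 + 2135) = (18*1**2*(1 + 1))*3143 = (18*1*2)*3143 = 36*3143 = 113148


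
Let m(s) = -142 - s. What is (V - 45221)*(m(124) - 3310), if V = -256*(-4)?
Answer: 158048472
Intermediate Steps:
V = 1024
(V - 45221)*(m(124) - 3310) = (1024 - 45221)*((-142 - 1*124) - 3310) = -44197*((-142 - 124) - 3310) = -44197*(-266 - 3310) = -44197*(-3576) = 158048472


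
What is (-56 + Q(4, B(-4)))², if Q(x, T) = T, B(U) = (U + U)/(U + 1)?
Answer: 25600/9 ≈ 2844.4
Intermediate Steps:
B(U) = 2*U/(1 + U) (B(U) = (2*U)/(1 + U) = 2*U/(1 + U))
(-56 + Q(4, B(-4)))² = (-56 + 2*(-4)/(1 - 4))² = (-56 + 2*(-4)/(-3))² = (-56 + 2*(-4)*(-⅓))² = (-56 + 8/3)² = (-160/3)² = 25600/9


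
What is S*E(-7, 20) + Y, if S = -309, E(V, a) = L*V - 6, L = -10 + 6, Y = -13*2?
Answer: -6824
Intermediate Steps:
Y = -26
L = -4
E(V, a) = -6 - 4*V (E(V, a) = -4*V - 6 = -6 - 4*V)
S*E(-7, 20) + Y = -309*(-6 - 4*(-7)) - 26 = -309*(-6 + 28) - 26 = -309*22 - 26 = -6798 - 26 = -6824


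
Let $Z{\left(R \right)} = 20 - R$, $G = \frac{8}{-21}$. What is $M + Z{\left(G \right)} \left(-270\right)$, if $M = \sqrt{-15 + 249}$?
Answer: $- \frac{38520}{7} + 3 \sqrt{26} \approx -5487.6$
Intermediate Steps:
$G = - \frac{8}{21}$ ($G = 8 \left(- \frac{1}{21}\right) = - \frac{8}{21} \approx -0.38095$)
$M = 3 \sqrt{26}$ ($M = \sqrt{234} = 3 \sqrt{26} \approx 15.297$)
$M + Z{\left(G \right)} \left(-270\right) = 3 \sqrt{26} + \left(20 - - \frac{8}{21}\right) \left(-270\right) = 3 \sqrt{26} + \left(20 + \frac{8}{21}\right) \left(-270\right) = 3 \sqrt{26} + \frac{428}{21} \left(-270\right) = 3 \sqrt{26} - \frac{38520}{7} = - \frac{38520}{7} + 3 \sqrt{26}$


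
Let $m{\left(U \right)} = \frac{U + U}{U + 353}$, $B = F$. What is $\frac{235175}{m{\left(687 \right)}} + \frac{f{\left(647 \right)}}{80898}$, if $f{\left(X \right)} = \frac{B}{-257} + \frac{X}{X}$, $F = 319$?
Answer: $\frac{141251445037967}{793514999} \approx 1.7801 \cdot 10^{5}$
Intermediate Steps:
$B = 319$
$m{\left(U \right)} = \frac{2 U}{353 + U}$
$f{\left(X \right)} = - \frac{62}{257}$ ($f{\left(X \right)} = \frac{319}{-257} + \frac{X}{X} = 319 \left(- \frac{1}{257}\right) + 1 = - \frac{319}{257} + 1 = - \frac{62}{257}$)
$\frac{235175}{m{\left(687 \right)}} + \frac{f{\left(647 \right)}}{80898} = \frac{235175}{2 \cdot 687 \frac{1}{353 + 687}} - \frac{62}{257 \cdot 80898} = \frac{235175}{2 \cdot 687 \cdot \frac{1}{1040}} - \frac{31}{10395393} = \frac{235175}{\frac{687}{520}} - \frac{31}{10395393} = 235175 \cdot \frac{520}{687} - \frac{31}{10395393} = \frac{122291000}{687} - \frac{31}{10395393} = \frac{141251445037967}{793514999}$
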